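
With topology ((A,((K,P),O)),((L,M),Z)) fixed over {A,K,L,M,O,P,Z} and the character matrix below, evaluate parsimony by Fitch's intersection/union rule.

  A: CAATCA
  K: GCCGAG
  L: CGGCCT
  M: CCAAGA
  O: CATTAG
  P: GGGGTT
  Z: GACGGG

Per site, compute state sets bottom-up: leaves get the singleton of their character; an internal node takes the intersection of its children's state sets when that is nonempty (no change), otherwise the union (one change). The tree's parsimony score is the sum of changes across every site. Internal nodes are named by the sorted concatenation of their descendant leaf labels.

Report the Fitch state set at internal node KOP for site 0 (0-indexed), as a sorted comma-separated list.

KP@0: {G} ∩ {G} = {G} (intersection, +0)
KOP@0: {G} ∪ {C} = {C,G} (union, +1)
AKOP@0: {C} ∩ {C,G} = {C} (intersection, +0)
LM@0: {C} ∩ {C} = {C} (intersection, +0)
LMZ@0: {C} ∪ {G} = {C,G} (union, +1)
AKLMOPZ@0: {C} ∩ {C,G} = {C} (intersection, +0)
KP@1: {C} ∪ {G} = {C,G} (union, +1)
KOP@1: {C,G} ∪ {A} = {A,C,G} (union, +1)
AKOP@1: {A} ∩ {A,C,G} = {A} (intersection, +0)
LM@1: {G} ∪ {C} = {C,G} (union, +1)
LMZ@1: {C,G} ∪ {A} = {A,C,G} (union, +1)
AKLMOPZ@1: {A} ∩ {A,C,G} = {A} (intersection, +0)
KP@2: {C} ∪ {G} = {C,G} (union, +1)
KOP@2: {C,G} ∪ {T} = {C,G,T} (union, +1)
AKOP@2: {A} ∪ {C,G,T} = {A,C,G,T} (union, +1)
LM@2: {G} ∪ {A} = {A,G} (union, +1)
LMZ@2: {A,G} ∪ {C} = {A,C,G} (union, +1)
AKLMOPZ@2: {A,C,G,T} ∩ {A,C,G} = {A,C,G} (intersection, +0)
KP@3: {G} ∩ {G} = {G} (intersection, +0)
KOP@3: {G} ∪ {T} = {G,T} (union, +1)
AKOP@3: {T} ∩ {G,T} = {T} (intersection, +0)
LM@3: {C} ∪ {A} = {A,C} (union, +1)
LMZ@3: {A,C} ∪ {G} = {A,C,G} (union, +1)
AKLMOPZ@3: {T} ∪ {A,C,G} = {A,C,G,T} (union, +1)
KP@4: {A} ∪ {T} = {A,T} (union, +1)
KOP@4: {A,T} ∩ {A} = {A} (intersection, +0)
AKOP@4: {C} ∪ {A} = {A,C} (union, +1)
LM@4: {C} ∪ {G} = {C,G} (union, +1)
LMZ@4: {C,G} ∩ {G} = {G} (intersection, +0)
AKLMOPZ@4: {A,C} ∪ {G} = {A,C,G} (union, +1)
KP@5: {G} ∪ {T} = {G,T} (union, +1)
KOP@5: {G,T} ∩ {G} = {G} (intersection, +0)
AKOP@5: {A} ∪ {G} = {A,G} (union, +1)
LM@5: {T} ∪ {A} = {A,T} (union, +1)
LMZ@5: {A,T} ∪ {G} = {A,G,T} (union, +1)
AKLMOPZ@5: {A,G} ∩ {A,G,T} = {A,G} (intersection, +0)
per-site changes: [2, 4, 5, 4, 4, 4]; total = 23

C,G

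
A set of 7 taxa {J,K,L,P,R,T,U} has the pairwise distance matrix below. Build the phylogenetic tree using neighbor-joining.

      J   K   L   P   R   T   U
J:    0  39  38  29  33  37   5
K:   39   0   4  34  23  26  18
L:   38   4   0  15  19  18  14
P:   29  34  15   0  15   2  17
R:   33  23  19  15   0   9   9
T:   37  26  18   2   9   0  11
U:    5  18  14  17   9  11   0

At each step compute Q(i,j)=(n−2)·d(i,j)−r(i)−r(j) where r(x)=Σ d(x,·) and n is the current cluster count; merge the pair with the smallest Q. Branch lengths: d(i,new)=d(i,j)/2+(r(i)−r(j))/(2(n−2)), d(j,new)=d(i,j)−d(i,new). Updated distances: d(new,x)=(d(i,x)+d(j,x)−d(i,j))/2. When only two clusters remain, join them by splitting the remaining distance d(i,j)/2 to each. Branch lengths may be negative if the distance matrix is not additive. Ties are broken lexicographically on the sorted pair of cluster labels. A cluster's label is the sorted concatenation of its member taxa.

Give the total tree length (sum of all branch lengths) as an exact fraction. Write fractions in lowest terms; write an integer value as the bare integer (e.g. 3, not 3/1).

757/16

1. join K+L (d=4, Q=-232) ⇒ KL; edges |K|=28/5, |L|=-8/5
  updated: d(J,KL)=73/2, d(KL,P)=45/2, d(KL,R)=19, d(KL,T)=20, d(KL,U)=14
2. join J+U (d=5, Q=-353/2) ⇒ JU; edges |J|=209/16, |U|=-129/16
  updated: d(JU,KL)=91/4, d(JU,P)=41/2, d(JU,R)=37/2, d(JU,T)=43/2
3. join P+T (d=2, Q=-213/2) ⇒ PT; edges |P|=9/4, |T|=-1/4
  updated: d(JU,PT)=20, d(KL,PT)=81/4, d(PT,R)=11
4. join JU+KL (d=91/4, Q=-311/4) ⇒ JKLU; edges |JU|=179/16, |KL|=185/16
  updated: d(JKLU,PT)=35/4, d(JKLU,R)=59/8
5. join JKLU+PT (d=35/4, Q=-217/8) ⇒ JKLPTU; edges |JKLU|=41/16, |PT|=99/16
  updated: d(JKLPTU,R)=77/16
6. join JKLPTU+R (d=77/16) ⇒ JKLPRTU; edges |JKLPTU|=77/32, |R|=77/32
final tree: ((((J:209/16,U:-129/16):179/16,(K:28/5,L:-8/5):185/16):41/16,(P:9/4,T:-1/4):99/16):77/32,R:77/32)
total length: 757/16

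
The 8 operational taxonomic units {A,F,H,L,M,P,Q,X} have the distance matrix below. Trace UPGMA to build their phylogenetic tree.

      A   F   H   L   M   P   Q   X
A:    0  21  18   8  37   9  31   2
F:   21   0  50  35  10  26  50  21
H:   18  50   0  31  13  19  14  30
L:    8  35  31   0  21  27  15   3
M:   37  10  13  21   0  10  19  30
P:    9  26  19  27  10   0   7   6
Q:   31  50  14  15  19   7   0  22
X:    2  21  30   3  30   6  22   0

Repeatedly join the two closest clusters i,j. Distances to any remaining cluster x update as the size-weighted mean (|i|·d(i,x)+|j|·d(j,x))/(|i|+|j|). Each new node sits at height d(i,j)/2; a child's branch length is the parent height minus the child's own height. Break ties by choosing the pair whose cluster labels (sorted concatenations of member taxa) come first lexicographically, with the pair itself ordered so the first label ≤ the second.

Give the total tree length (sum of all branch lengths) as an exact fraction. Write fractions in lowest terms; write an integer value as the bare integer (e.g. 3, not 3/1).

1. join A+X (d=2) ⇒ AX; edges |A|=1, |X|=1
  updated: d(AX,F)=21, d(AX,H)=24, d(AX,L)=11/2, d(AX,M)=67/2, d(AX,P)=15/2, d(AX,Q)=53/2
2. join AX+L (d=11/2) ⇒ ALX; edges |AX|=7/4, |L|=11/4
  updated: d(ALX,F)=77/3, d(ALX,H)=79/3, d(ALX,M)=88/3, d(ALX,P)=14, d(ALX,Q)=68/3
3. join P+Q (d=7) ⇒ PQ; edges |P|=7/2, |Q|=7/2
  updated: d(ALX,PQ)=55/3, d(F,PQ)=38, d(H,PQ)=33/2, d(M,PQ)=29/2
4. join F+M (d=10) ⇒ FM; edges |F|=5, |M|=5
  updated: d(ALX,FM)=55/2, d(FM,H)=63/2, d(FM,PQ)=105/4
5. join H+PQ (d=33/2) ⇒ HPQ; edges |H|=33/4, |PQ|=19/4
  updated: d(ALX,HPQ)=21, d(FM,HPQ)=28
6. join ALX+HPQ (d=21) ⇒ AHLPQX; edges |ALX|=31/4, |HPQ|=9/4
  updated: d(AHLPQX,FM)=111/4
7. join AHLPQX+FM (d=111/4) ⇒ AFHLMPQX; edges |AHLPQX|=27/8, |FM|=71/8
final tree: ((((A:1,X:1):7/4,L:11/4):31/4,(H:33/4,(P:7/2,Q:7/2):19/4):9/4):27/8,(F:5,M:5):71/8)
total length: 235/4

235/4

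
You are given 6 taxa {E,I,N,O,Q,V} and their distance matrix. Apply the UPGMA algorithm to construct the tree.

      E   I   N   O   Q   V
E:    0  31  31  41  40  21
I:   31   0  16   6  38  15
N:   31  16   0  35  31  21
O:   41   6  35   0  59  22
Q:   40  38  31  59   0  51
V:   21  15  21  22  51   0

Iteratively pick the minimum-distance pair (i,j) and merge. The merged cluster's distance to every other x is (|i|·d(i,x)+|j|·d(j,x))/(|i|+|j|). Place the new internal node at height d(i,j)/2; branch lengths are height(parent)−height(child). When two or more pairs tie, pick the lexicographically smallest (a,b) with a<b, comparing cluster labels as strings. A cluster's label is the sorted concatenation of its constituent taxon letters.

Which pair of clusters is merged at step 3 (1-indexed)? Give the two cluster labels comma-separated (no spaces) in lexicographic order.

IOV,N

1. join I+O (d=6) ⇒ IO; edges |I|=3, |O|=3
  updated: d(E,IO)=36, d(IO,N)=51/2, d(IO,Q)=97/2, d(IO,V)=37/2
2. join IO+V (d=37/2) ⇒ IOV; edges |IO|=25/4, |V|=37/4
  updated: d(E,IOV)=31, d(IOV,N)=24, d(IOV,Q)=148/3
3. join IOV+N (d=24) ⇒ INOV; edges |IOV|=11/4, |N|=12
  updated: d(E,INOV)=31, d(INOV,Q)=179/4
4. join E+INOV (d=31) ⇒ EINOV; edges |E|=31/2, |INOV|=7/2
  updated: d(EINOV,Q)=219/5
5. join EINOV+Q (d=219/5) ⇒ EINOQV; edges |EINOV|=32/5, |Q|=219/10
final tree: ((E:31/2,(((I:3,O:3):25/4,V:37/4):11/4,N:12):7/2):32/5,Q:219/10)
total length: 1671/20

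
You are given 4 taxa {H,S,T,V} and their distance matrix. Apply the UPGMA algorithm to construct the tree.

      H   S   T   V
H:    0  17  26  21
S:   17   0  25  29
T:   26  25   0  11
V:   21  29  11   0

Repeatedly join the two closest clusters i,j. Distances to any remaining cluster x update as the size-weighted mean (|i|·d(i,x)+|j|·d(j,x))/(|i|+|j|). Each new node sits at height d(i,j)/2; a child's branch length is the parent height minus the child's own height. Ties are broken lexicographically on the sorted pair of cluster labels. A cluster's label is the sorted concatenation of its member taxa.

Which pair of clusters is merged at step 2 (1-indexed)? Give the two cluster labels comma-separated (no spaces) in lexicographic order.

H,S

step 1: merge (T,V) at d=11; branch lengths T→11/2, V→11/2; new cluster TV
  updated: d(H,TV)=47/2, d(S,TV)=27
step 2: merge (H,S) at d=17; branch lengths H→17/2, S→17/2; new cluster HS
  updated: d(HS,TV)=101/4
step 3: merge (HS,TV) at d=101/4; branch lengths HS→33/8, TV→57/8; new cluster HSTV
final tree: ((H:17/2,S:17/2):33/8,(T:11/2,V:11/2):57/8)
total length: 157/4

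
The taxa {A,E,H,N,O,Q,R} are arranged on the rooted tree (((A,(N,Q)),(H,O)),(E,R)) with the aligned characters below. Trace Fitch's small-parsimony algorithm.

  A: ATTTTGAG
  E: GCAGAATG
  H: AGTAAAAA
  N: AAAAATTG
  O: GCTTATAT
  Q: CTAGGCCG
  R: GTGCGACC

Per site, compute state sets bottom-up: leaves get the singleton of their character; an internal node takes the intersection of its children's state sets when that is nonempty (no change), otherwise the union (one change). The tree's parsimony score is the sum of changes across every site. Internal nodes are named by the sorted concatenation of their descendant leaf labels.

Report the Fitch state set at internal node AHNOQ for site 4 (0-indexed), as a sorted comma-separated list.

A

site 0, node NQ: N={A} ∪ Q={C} → {A,C} (+1)
site 0, node ANQ: A={A} ∩ NQ={A,C} → {A} (+0)
site 0, node HO: H={A} ∪ O={G} → {A,G} (+1)
site 0, node AHNOQ: ANQ={A} ∩ HO={A,G} → {A} (+0)
site 0, node ER: E={G} ∩ R={G} → {G} (+0)
site 0, node AEHNOQR: AHNOQ={A} ∪ ER={G} → {A,G} (+1)
site 1, node NQ: N={A} ∪ Q={T} → {A,T} (+1)
site 1, node ANQ: A={T} ∩ NQ={A,T} → {T} (+0)
site 1, node HO: H={G} ∪ O={C} → {C,G} (+1)
site 1, node AHNOQ: ANQ={T} ∪ HO={C,G} → {C,G,T} (+1)
site 1, node ER: E={C} ∪ R={T} → {C,T} (+1)
site 1, node AEHNOQR: AHNOQ={C,G,T} ∩ ER={C,T} → {C,T} (+0)
site 2, node NQ: N={A} ∩ Q={A} → {A} (+0)
site 2, node ANQ: A={T} ∪ NQ={A} → {A,T} (+1)
site 2, node HO: H={T} ∩ O={T} → {T} (+0)
site 2, node AHNOQ: ANQ={A,T} ∩ HO={T} → {T} (+0)
site 2, node ER: E={A} ∪ R={G} → {A,G} (+1)
site 2, node AEHNOQR: AHNOQ={T} ∪ ER={A,G} → {A,G,T} (+1)
site 3, node NQ: N={A} ∪ Q={G} → {A,G} (+1)
site 3, node ANQ: A={T} ∪ NQ={A,G} → {A,G,T} (+1)
site 3, node HO: H={A} ∪ O={T} → {A,T} (+1)
site 3, node AHNOQ: ANQ={A,G,T} ∩ HO={A,T} → {A,T} (+0)
site 3, node ER: E={G} ∪ R={C} → {C,G} (+1)
site 3, node AEHNOQR: AHNOQ={A,T} ∪ ER={C,G} → {A,C,G,T} (+1)
site 4, node NQ: N={A} ∪ Q={G} → {A,G} (+1)
site 4, node ANQ: A={T} ∪ NQ={A,G} → {A,G,T} (+1)
site 4, node HO: H={A} ∩ O={A} → {A} (+0)
site 4, node AHNOQ: ANQ={A,G,T} ∩ HO={A} → {A} (+0)
site 4, node ER: E={A} ∪ R={G} → {A,G} (+1)
site 4, node AEHNOQR: AHNOQ={A} ∩ ER={A,G} → {A} (+0)
site 5, node NQ: N={T} ∪ Q={C} → {C,T} (+1)
site 5, node ANQ: A={G} ∪ NQ={C,T} → {C,G,T} (+1)
site 5, node HO: H={A} ∪ O={T} → {A,T} (+1)
site 5, node AHNOQ: ANQ={C,G,T} ∩ HO={A,T} → {T} (+0)
site 5, node ER: E={A} ∩ R={A} → {A} (+0)
site 5, node AEHNOQR: AHNOQ={T} ∪ ER={A} → {A,T} (+1)
site 6, node NQ: N={T} ∪ Q={C} → {C,T} (+1)
site 6, node ANQ: A={A} ∪ NQ={C,T} → {A,C,T} (+1)
site 6, node HO: H={A} ∩ O={A} → {A} (+0)
site 6, node AHNOQ: ANQ={A,C,T} ∩ HO={A} → {A} (+0)
site 6, node ER: E={T} ∪ R={C} → {C,T} (+1)
site 6, node AEHNOQR: AHNOQ={A} ∪ ER={C,T} → {A,C,T} (+1)
site 7, node NQ: N={G} ∩ Q={G} → {G} (+0)
site 7, node ANQ: A={G} ∩ NQ={G} → {G} (+0)
site 7, node HO: H={A} ∪ O={T} → {A,T} (+1)
site 7, node AHNOQ: ANQ={G} ∪ HO={A,T} → {A,G,T} (+1)
site 7, node ER: E={G} ∪ R={C} → {C,G} (+1)
site 7, node AEHNOQR: AHNOQ={A,G,T} ∩ ER={C,G} → {G} (+0)
per-site changes: [3, 4, 3, 5, 3, 4, 4, 3]; total = 29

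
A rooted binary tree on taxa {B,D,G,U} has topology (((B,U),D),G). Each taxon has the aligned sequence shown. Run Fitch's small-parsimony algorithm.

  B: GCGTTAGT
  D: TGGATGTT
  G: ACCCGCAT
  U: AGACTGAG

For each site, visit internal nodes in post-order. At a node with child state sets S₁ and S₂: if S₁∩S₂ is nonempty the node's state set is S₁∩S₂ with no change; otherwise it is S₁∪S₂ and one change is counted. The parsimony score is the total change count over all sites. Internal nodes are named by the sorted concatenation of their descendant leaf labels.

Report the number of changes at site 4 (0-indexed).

1

site 0, node BU: B={G} ∪ U={A} → {A,G} (+1)
site 0, node BDU: BU={A,G} ∪ D={T} → {A,G,T} (+1)
site 0, node BDGU: BDU={A,G,T} ∩ G={A} → {A} (+0)
site 1, node BU: B={C} ∪ U={G} → {C,G} (+1)
site 1, node BDU: BU={C,G} ∩ D={G} → {G} (+0)
site 1, node BDGU: BDU={G} ∪ G={C} → {C,G} (+1)
site 2, node BU: B={G} ∪ U={A} → {A,G} (+1)
site 2, node BDU: BU={A,G} ∩ D={G} → {G} (+0)
site 2, node BDGU: BDU={G} ∪ G={C} → {C,G} (+1)
site 3, node BU: B={T} ∪ U={C} → {C,T} (+1)
site 3, node BDU: BU={C,T} ∪ D={A} → {A,C,T} (+1)
site 3, node BDGU: BDU={A,C,T} ∩ G={C} → {C} (+0)
site 4, node BU: B={T} ∩ U={T} → {T} (+0)
site 4, node BDU: BU={T} ∩ D={T} → {T} (+0)
site 4, node BDGU: BDU={T} ∪ G={G} → {G,T} (+1)
site 5, node BU: B={A} ∪ U={G} → {A,G} (+1)
site 5, node BDU: BU={A,G} ∩ D={G} → {G} (+0)
site 5, node BDGU: BDU={G} ∪ G={C} → {C,G} (+1)
site 6, node BU: B={G} ∪ U={A} → {A,G} (+1)
site 6, node BDU: BU={A,G} ∪ D={T} → {A,G,T} (+1)
site 6, node BDGU: BDU={A,G,T} ∩ G={A} → {A} (+0)
site 7, node BU: B={T} ∪ U={G} → {G,T} (+1)
site 7, node BDU: BU={G,T} ∩ D={T} → {T} (+0)
site 7, node BDGU: BDU={T} ∩ G={T} → {T} (+0)
per-site changes: [2, 2, 2, 2, 1, 2, 2, 1]; total = 14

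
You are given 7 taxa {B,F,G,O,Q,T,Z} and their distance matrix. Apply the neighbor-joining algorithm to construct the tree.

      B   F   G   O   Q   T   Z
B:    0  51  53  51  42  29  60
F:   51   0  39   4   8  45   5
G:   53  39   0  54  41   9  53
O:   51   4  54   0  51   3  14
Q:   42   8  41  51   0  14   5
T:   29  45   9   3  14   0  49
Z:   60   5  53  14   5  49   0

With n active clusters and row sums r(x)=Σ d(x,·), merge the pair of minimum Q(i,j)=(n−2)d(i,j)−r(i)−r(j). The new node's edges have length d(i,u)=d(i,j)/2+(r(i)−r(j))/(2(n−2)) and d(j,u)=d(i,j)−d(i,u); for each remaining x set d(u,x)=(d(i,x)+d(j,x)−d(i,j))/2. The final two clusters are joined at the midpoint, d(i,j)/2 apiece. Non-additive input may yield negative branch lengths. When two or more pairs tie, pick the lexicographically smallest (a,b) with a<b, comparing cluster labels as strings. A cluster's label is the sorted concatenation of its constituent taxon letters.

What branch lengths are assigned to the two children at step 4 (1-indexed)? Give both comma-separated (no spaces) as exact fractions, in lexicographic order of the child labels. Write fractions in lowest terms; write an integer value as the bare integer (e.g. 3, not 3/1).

iteration 1: select G,T (d=9, Q=-353); attach at lengths (29/2, -11/2); label the merged cluster GT
  updated: d(B,GT)=73/2, d(F,GT)=75/2, d(GT,O)=24, d(GT,Q)=23, d(GT,Z)=93/2
iteration 2: select B,GT (d=73/2, Q=-262); attach at lengths (219/8, 73/8); label the merged cluster BGT
  updated: d(BGT,F)=26, d(BGT,O)=77/4, d(BGT,Q)=57/4, d(BGT,Z)=35
iteration 3: select BGT,Q (d=57/4, Q=-130); attach at lengths (59/6, 53/12); label the merged cluster BGQT
  updated: d(BGQT,F)=79/8, d(BGQT,O)=28, d(BGQT,Z)=103/8
iteration 4: select BGQT,Z (d=103/8, Q=-455/8); attach at lengths (357/32, 55/32); label the merged cluster BGQTZ
  updated: d(BGQTZ,F)=1, d(BGQTZ,O)=233/16
iteration 5: select BGQTZ,F (d=1, Q=-313/16); attach at lengths (185/32, -153/32); label the merged cluster BFGQTZ
  updated: d(BFGQTZ,O)=281/32
iteration 6: select BFGQTZ,O (d=281/32); attach at lengths (281/64, 281/64); label the merged cluster BFGOQTZ
final tree: (((((B:219/8,(G:29/2,T:-11/2):73/8):59/6,Q:53/12):357/32,Z:55/32):185/32,F:-153/32):281/64,O:281/64)
total length: 2637/32

357/32,55/32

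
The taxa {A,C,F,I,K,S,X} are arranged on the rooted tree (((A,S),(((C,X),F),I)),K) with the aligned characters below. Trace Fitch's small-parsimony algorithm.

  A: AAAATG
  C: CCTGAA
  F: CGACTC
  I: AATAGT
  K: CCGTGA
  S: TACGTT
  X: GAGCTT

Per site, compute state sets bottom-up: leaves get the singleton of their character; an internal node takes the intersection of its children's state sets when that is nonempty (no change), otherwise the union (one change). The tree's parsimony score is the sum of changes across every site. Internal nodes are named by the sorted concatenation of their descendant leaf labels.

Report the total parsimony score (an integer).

[col 0] AS: children A:{A}, S:{T} ∪→ {A,T}; cost 1
[col 0] CX: children C:{C}, X:{G} ∪→ {C,G}; cost 1
[col 0] CFX: children CX:{C,G}, F:{C} ∩→ {C}; cost 0
[col 0] CFIX: children CFX:{C}, I:{A} ∪→ {A,C}; cost 1
[col 0] ACFISX: children AS:{A,T}, CFIX:{A,C} ∩→ {A}; cost 0
[col 0] ACFIKSX: children ACFISX:{A}, K:{C} ∪→ {A,C}; cost 1
[col 1] AS: children A:{A}, S:{A} ∩→ {A}; cost 0
[col 1] CX: children C:{C}, X:{A} ∪→ {A,C}; cost 1
[col 1] CFX: children CX:{A,C}, F:{G} ∪→ {A,C,G}; cost 1
[col 1] CFIX: children CFX:{A,C,G}, I:{A} ∩→ {A}; cost 0
[col 1] ACFISX: children AS:{A}, CFIX:{A} ∩→ {A}; cost 0
[col 1] ACFIKSX: children ACFISX:{A}, K:{C} ∪→ {A,C}; cost 1
[col 2] AS: children A:{A}, S:{C} ∪→ {A,C}; cost 1
[col 2] CX: children C:{T}, X:{G} ∪→ {G,T}; cost 1
[col 2] CFX: children CX:{G,T}, F:{A} ∪→ {A,G,T}; cost 1
[col 2] CFIX: children CFX:{A,G,T}, I:{T} ∩→ {T}; cost 0
[col 2] ACFISX: children AS:{A,C}, CFIX:{T} ∪→ {A,C,T}; cost 1
[col 2] ACFIKSX: children ACFISX:{A,C,T}, K:{G} ∪→ {A,C,G,T}; cost 1
[col 3] AS: children A:{A}, S:{G} ∪→ {A,G}; cost 1
[col 3] CX: children C:{G}, X:{C} ∪→ {C,G}; cost 1
[col 3] CFX: children CX:{C,G}, F:{C} ∩→ {C}; cost 0
[col 3] CFIX: children CFX:{C}, I:{A} ∪→ {A,C}; cost 1
[col 3] ACFISX: children AS:{A,G}, CFIX:{A,C} ∩→ {A}; cost 0
[col 3] ACFIKSX: children ACFISX:{A}, K:{T} ∪→ {A,T}; cost 1
[col 4] AS: children A:{T}, S:{T} ∩→ {T}; cost 0
[col 4] CX: children C:{A}, X:{T} ∪→ {A,T}; cost 1
[col 4] CFX: children CX:{A,T}, F:{T} ∩→ {T}; cost 0
[col 4] CFIX: children CFX:{T}, I:{G} ∪→ {G,T}; cost 1
[col 4] ACFISX: children AS:{T}, CFIX:{G,T} ∩→ {T}; cost 0
[col 4] ACFIKSX: children ACFISX:{T}, K:{G} ∪→ {G,T}; cost 1
[col 5] AS: children A:{G}, S:{T} ∪→ {G,T}; cost 1
[col 5] CX: children C:{A}, X:{T} ∪→ {A,T}; cost 1
[col 5] CFX: children CX:{A,T}, F:{C} ∪→ {A,C,T}; cost 1
[col 5] CFIX: children CFX:{A,C,T}, I:{T} ∩→ {T}; cost 0
[col 5] ACFISX: children AS:{G,T}, CFIX:{T} ∩→ {T}; cost 0
[col 5] ACFIKSX: children ACFISX:{T}, K:{A} ∪→ {A,T}; cost 1
per-site changes: [4, 3, 5, 4, 3, 4]; total = 23

23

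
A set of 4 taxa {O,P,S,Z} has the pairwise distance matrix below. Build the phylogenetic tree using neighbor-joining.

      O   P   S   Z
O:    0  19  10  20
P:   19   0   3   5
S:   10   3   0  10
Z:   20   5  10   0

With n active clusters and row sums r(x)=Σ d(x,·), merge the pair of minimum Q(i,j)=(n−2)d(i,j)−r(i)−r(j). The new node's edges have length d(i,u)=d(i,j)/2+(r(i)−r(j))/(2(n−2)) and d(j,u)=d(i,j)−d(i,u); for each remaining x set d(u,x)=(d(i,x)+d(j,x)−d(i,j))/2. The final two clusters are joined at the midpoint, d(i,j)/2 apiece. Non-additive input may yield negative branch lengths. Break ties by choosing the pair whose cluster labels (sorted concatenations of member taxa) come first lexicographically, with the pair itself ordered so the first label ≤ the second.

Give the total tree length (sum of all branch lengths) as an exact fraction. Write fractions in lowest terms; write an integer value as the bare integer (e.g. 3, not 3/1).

iteration 1: select O,S (d=10, Q=-52); attach at lengths (23/2, -3/2); label the merged cluster OS
  updated: d(OS,P)=6, d(OS,Z)=10
iteration 2: select OS,P (d=6, Q=-21); attach at lengths (11/2, 1/2); label the merged cluster OPS
  updated: d(OPS,Z)=9/2
iteration 3: select OPS,Z (d=9/2); attach at lengths (9/4, 9/4); label the merged cluster OPSZ
final tree: (((O:23/2,S:-3/2):11/2,P:1/2):9/4,Z:9/4)
total length: 41/2

41/2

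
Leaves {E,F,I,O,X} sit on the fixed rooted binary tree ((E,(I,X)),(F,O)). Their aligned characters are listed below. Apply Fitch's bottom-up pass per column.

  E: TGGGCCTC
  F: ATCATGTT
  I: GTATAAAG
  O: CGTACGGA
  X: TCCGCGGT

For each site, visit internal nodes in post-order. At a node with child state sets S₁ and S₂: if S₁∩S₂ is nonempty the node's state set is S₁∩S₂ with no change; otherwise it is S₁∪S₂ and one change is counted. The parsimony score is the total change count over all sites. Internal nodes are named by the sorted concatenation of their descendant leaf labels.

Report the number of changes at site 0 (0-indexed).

[col 0] IX: children I:{G}, X:{T} ∪→ {G,T}; cost 1
[col 0] EIX: children E:{T}, IX:{G,T} ∩→ {T}; cost 0
[col 0] FO: children F:{A}, O:{C} ∪→ {A,C}; cost 1
[col 0] EFIOX: children EIX:{T}, FO:{A,C} ∪→ {A,C,T}; cost 1
[col 1] IX: children I:{T}, X:{C} ∪→ {C,T}; cost 1
[col 1] EIX: children E:{G}, IX:{C,T} ∪→ {C,G,T}; cost 1
[col 1] FO: children F:{T}, O:{G} ∪→ {G,T}; cost 1
[col 1] EFIOX: children EIX:{C,G,T}, FO:{G,T} ∩→ {G,T}; cost 0
[col 2] IX: children I:{A}, X:{C} ∪→ {A,C}; cost 1
[col 2] EIX: children E:{G}, IX:{A,C} ∪→ {A,C,G}; cost 1
[col 2] FO: children F:{C}, O:{T} ∪→ {C,T}; cost 1
[col 2] EFIOX: children EIX:{A,C,G}, FO:{C,T} ∩→ {C}; cost 0
[col 3] IX: children I:{T}, X:{G} ∪→ {G,T}; cost 1
[col 3] EIX: children E:{G}, IX:{G,T} ∩→ {G}; cost 0
[col 3] FO: children F:{A}, O:{A} ∩→ {A}; cost 0
[col 3] EFIOX: children EIX:{G}, FO:{A} ∪→ {A,G}; cost 1
[col 4] IX: children I:{A}, X:{C} ∪→ {A,C}; cost 1
[col 4] EIX: children E:{C}, IX:{A,C} ∩→ {C}; cost 0
[col 4] FO: children F:{T}, O:{C} ∪→ {C,T}; cost 1
[col 4] EFIOX: children EIX:{C}, FO:{C,T} ∩→ {C}; cost 0
[col 5] IX: children I:{A}, X:{G} ∪→ {A,G}; cost 1
[col 5] EIX: children E:{C}, IX:{A,G} ∪→ {A,C,G}; cost 1
[col 5] FO: children F:{G}, O:{G} ∩→ {G}; cost 0
[col 5] EFIOX: children EIX:{A,C,G}, FO:{G} ∩→ {G}; cost 0
[col 6] IX: children I:{A}, X:{G} ∪→ {A,G}; cost 1
[col 6] EIX: children E:{T}, IX:{A,G} ∪→ {A,G,T}; cost 1
[col 6] FO: children F:{T}, O:{G} ∪→ {G,T}; cost 1
[col 6] EFIOX: children EIX:{A,G,T}, FO:{G,T} ∩→ {G,T}; cost 0
[col 7] IX: children I:{G}, X:{T} ∪→ {G,T}; cost 1
[col 7] EIX: children E:{C}, IX:{G,T} ∪→ {C,G,T}; cost 1
[col 7] FO: children F:{T}, O:{A} ∪→ {A,T}; cost 1
[col 7] EFIOX: children EIX:{C,G,T}, FO:{A,T} ∩→ {T}; cost 0
per-site changes: [3, 3, 3, 2, 2, 2, 3, 3]; total = 21

3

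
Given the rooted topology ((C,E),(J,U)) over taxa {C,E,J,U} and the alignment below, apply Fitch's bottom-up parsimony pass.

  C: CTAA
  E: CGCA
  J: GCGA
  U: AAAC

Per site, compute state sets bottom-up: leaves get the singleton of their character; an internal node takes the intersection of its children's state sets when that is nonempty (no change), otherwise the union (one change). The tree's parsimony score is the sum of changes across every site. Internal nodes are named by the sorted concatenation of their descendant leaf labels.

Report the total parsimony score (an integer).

8

[col 0] CE: children C:{C}, E:{C} ∩→ {C}; cost 0
[col 0] JU: children J:{G}, U:{A} ∪→ {A,G}; cost 1
[col 0] CEJU: children CE:{C}, JU:{A,G} ∪→ {A,C,G}; cost 1
[col 1] CE: children C:{T}, E:{G} ∪→ {G,T}; cost 1
[col 1] JU: children J:{C}, U:{A} ∪→ {A,C}; cost 1
[col 1] CEJU: children CE:{G,T}, JU:{A,C} ∪→ {A,C,G,T}; cost 1
[col 2] CE: children C:{A}, E:{C} ∪→ {A,C}; cost 1
[col 2] JU: children J:{G}, U:{A} ∪→ {A,G}; cost 1
[col 2] CEJU: children CE:{A,C}, JU:{A,G} ∩→ {A}; cost 0
[col 3] CE: children C:{A}, E:{A} ∩→ {A}; cost 0
[col 3] JU: children J:{A}, U:{C} ∪→ {A,C}; cost 1
[col 3] CEJU: children CE:{A}, JU:{A,C} ∩→ {A}; cost 0
per-site changes: [2, 3, 2, 1]; total = 8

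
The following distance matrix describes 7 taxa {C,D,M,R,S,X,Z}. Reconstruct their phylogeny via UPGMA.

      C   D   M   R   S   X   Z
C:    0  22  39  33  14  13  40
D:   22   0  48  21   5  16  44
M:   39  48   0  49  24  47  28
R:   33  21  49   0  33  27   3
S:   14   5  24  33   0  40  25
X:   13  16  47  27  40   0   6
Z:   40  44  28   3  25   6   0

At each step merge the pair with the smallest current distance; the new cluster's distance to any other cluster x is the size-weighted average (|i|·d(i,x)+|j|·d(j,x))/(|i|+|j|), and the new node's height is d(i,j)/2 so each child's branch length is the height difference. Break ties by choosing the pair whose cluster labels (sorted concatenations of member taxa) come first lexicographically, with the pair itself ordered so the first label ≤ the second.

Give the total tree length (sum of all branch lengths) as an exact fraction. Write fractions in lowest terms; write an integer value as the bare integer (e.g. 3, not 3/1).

3623/48

iteration 1: select R,Z (d=3); attach at lengths (3/2, 3/2); label the merged cluster RZ
  updated: d(C,RZ)=73/2, d(D,RZ)=65/2, d(M,RZ)=77/2, d(RZ,S)=29, d(RZ,X)=33/2
iteration 2: select D,S (d=5); attach at lengths (5/2, 5/2); label the merged cluster DS
  updated: d(C,DS)=18, d(DS,M)=36, d(DS,RZ)=123/4, d(DS,X)=28
iteration 3: select C,X (d=13); attach at lengths (13/2, 13/2); label the merged cluster CX
  updated: d(CX,DS)=23, d(CX,M)=43, d(CX,RZ)=53/2
iteration 4: select CX,DS (d=23); attach at lengths (5, 9); label the merged cluster CDSX
  updated: d(CDSX,M)=79/2, d(CDSX,RZ)=229/8
iteration 5: select CDSX,RZ (d=229/8); attach at lengths (45/16, 205/16); label the merged cluster CDRSXZ
  updated: d(CDRSXZ,M)=235/6
iteration 6: select CDRSXZ,M (d=235/6); attach at lengths (253/48, 235/12); label the merged cluster CDMRSXZ
final tree: ((((C:13/2,X:13/2):5,(D:5/2,S:5/2):9):45/16,(R:3/2,Z:3/2):205/16):253/48,M:235/12)
total length: 3623/48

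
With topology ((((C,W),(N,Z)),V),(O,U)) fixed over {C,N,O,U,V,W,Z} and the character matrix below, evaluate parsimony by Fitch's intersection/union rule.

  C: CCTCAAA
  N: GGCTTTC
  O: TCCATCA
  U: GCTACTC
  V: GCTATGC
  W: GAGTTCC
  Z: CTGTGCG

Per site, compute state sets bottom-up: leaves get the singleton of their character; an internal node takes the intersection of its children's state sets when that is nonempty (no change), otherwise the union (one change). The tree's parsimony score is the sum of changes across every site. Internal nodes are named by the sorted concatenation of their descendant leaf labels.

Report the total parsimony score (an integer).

22

site 0, node CW: C={C} ∪ W={G} → {C,G} (+1)
site 0, node NZ: N={G} ∪ Z={C} → {C,G} (+1)
site 0, node CNWZ: CW={C,G} ∩ NZ={C,G} → {C,G} (+0)
site 0, node CNVWZ: CNWZ={C,G} ∩ V={G} → {G} (+0)
site 0, node OU: O={T} ∪ U={G} → {G,T} (+1)
site 0, node CNOUVWZ: CNVWZ={G} ∩ OU={G,T} → {G} (+0)
site 1, node CW: C={C} ∪ W={A} → {A,C} (+1)
site 1, node NZ: N={G} ∪ Z={T} → {G,T} (+1)
site 1, node CNWZ: CW={A,C} ∪ NZ={G,T} → {A,C,G,T} (+1)
site 1, node CNVWZ: CNWZ={A,C,G,T} ∩ V={C} → {C} (+0)
site 1, node OU: O={C} ∩ U={C} → {C} (+0)
site 1, node CNOUVWZ: CNVWZ={C} ∩ OU={C} → {C} (+0)
site 2, node CW: C={T} ∪ W={G} → {G,T} (+1)
site 2, node NZ: N={C} ∪ Z={G} → {C,G} (+1)
site 2, node CNWZ: CW={G,T} ∩ NZ={C,G} → {G} (+0)
site 2, node CNVWZ: CNWZ={G} ∪ V={T} → {G,T} (+1)
site 2, node OU: O={C} ∪ U={T} → {C,T} (+1)
site 2, node CNOUVWZ: CNVWZ={G,T} ∩ OU={C,T} → {T} (+0)
site 3, node CW: C={C} ∪ W={T} → {C,T} (+1)
site 3, node NZ: N={T} ∩ Z={T} → {T} (+0)
site 3, node CNWZ: CW={C,T} ∩ NZ={T} → {T} (+0)
site 3, node CNVWZ: CNWZ={T} ∪ V={A} → {A,T} (+1)
site 3, node OU: O={A} ∩ U={A} → {A} (+0)
site 3, node CNOUVWZ: CNVWZ={A,T} ∩ OU={A} → {A} (+0)
site 4, node CW: C={A} ∪ W={T} → {A,T} (+1)
site 4, node NZ: N={T} ∪ Z={G} → {G,T} (+1)
site 4, node CNWZ: CW={A,T} ∩ NZ={G,T} → {T} (+0)
site 4, node CNVWZ: CNWZ={T} ∩ V={T} → {T} (+0)
site 4, node OU: O={T} ∪ U={C} → {C,T} (+1)
site 4, node CNOUVWZ: CNVWZ={T} ∩ OU={C,T} → {T} (+0)
site 5, node CW: C={A} ∪ W={C} → {A,C} (+1)
site 5, node NZ: N={T} ∪ Z={C} → {C,T} (+1)
site 5, node CNWZ: CW={A,C} ∩ NZ={C,T} → {C} (+0)
site 5, node CNVWZ: CNWZ={C} ∪ V={G} → {C,G} (+1)
site 5, node OU: O={C} ∪ U={T} → {C,T} (+1)
site 5, node CNOUVWZ: CNVWZ={C,G} ∩ OU={C,T} → {C} (+0)
site 6, node CW: C={A} ∪ W={C} → {A,C} (+1)
site 6, node NZ: N={C} ∪ Z={G} → {C,G} (+1)
site 6, node CNWZ: CW={A,C} ∩ NZ={C,G} → {C} (+0)
site 6, node CNVWZ: CNWZ={C} ∩ V={C} → {C} (+0)
site 6, node OU: O={A} ∪ U={C} → {A,C} (+1)
site 6, node CNOUVWZ: CNVWZ={C} ∩ OU={A,C} → {C} (+0)
per-site changes: [3, 3, 4, 2, 3, 4, 3]; total = 22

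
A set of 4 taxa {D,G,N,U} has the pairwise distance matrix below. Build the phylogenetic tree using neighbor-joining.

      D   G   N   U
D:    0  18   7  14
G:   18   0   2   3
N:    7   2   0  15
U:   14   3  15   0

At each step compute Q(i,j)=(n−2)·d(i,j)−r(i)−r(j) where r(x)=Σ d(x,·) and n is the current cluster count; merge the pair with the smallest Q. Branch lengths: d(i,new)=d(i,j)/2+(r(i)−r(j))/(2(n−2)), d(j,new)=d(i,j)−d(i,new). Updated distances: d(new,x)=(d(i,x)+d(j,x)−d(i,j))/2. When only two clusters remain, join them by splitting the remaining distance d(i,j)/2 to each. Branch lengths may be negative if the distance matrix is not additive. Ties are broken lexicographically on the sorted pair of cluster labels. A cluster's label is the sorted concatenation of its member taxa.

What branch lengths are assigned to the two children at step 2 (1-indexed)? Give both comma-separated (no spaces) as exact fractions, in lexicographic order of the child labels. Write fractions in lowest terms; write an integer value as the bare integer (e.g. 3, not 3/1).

step 1: merge (D,N) at d=7, Q=-49; branch lengths D→29/4, N→-1/4; new cluster DN
  updated: d(DN,G)=13/2, d(DN,U)=11
step 2: merge (DN,G) at d=13/2, Q=-41/2; branch lengths DN→29/4, G→-3/4; new cluster DGN
  updated: d(DGN,U)=15/4
step 3: merge (DGN,U) at d=15/4; branch lengths DGN→15/8, U→15/8; new cluster DGNU
final tree: (((D:29/4,N:-1/4):29/4,G:-3/4):15/8,U:15/8)
total length: 69/4

29/4,-3/4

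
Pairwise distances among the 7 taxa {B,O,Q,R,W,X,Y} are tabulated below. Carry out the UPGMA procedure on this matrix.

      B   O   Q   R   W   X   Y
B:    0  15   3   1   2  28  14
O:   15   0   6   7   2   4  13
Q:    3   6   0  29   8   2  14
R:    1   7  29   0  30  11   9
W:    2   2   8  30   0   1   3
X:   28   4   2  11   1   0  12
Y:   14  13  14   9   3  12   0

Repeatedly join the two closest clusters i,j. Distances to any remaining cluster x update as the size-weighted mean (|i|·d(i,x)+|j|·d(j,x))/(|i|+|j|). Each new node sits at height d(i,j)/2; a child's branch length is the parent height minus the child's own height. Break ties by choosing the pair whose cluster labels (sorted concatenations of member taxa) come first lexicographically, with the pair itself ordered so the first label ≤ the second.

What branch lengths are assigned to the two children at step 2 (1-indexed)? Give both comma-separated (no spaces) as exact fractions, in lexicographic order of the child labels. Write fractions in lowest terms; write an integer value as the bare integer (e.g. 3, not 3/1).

1. join B+R (d=1) ⇒ BR; edges |B|=1/2, |R|=1/2
  updated: d(BR,O)=11, d(BR,Q)=16, d(BR,W)=16, d(BR,X)=39/2, d(BR,Y)=23/2
2. join W+X (d=1) ⇒ WX; edges |W|=1/2, |X|=1/2
  updated: d(BR,WX)=71/4, d(O,WX)=3, d(Q,WX)=5, d(WX,Y)=15/2
3. join O+WX (d=3) ⇒ OWX; edges |O|=3/2, |WX|=1
  updated: d(BR,OWX)=31/2, d(OWX,Q)=16/3, d(OWX,Y)=28/3
4. join OWX+Q (d=16/3) ⇒ OQWX; edges |OWX|=7/6, |Q|=8/3
  updated: d(BR,OQWX)=125/8, d(OQWX,Y)=21/2
5. join OQWX+Y (d=21/2) ⇒ OQWXY; edges |OQWX|=31/12, |Y|=21/4
  updated: d(BR,OQWXY)=74/5
6. join BR+OQWXY (d=74/5) ⇒ BOQRWXY; edges |BR|=69/10, |OQWXY|=43/20
final tree: ((B:1/2,R:1/2):69/10,(((O:3/2,(W:1/2,X:1/2):1):7/6,Q:8/3):31/12,Y:21/4):43/20)
total length: 1513/60

1/2,1/2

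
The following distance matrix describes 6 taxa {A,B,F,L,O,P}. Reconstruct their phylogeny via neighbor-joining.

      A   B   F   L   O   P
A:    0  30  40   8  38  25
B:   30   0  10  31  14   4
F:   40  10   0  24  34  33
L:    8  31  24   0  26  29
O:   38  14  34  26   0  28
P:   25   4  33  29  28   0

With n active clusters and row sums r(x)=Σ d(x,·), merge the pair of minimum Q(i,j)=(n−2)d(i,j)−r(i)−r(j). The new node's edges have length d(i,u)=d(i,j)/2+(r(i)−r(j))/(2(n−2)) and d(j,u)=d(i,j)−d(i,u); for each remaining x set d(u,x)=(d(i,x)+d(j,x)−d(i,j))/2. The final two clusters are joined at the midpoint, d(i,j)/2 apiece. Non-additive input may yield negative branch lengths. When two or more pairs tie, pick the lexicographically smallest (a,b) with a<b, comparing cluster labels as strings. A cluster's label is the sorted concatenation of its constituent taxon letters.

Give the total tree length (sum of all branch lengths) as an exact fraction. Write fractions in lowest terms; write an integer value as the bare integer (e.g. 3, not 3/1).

985/16

iteration 1: select A,L (d=8, Q=-227); attach at lengths (55/8, 9/8); label the merged cluster AL
  updated: d(AL,B)=53/2, d(AL,F)=28, d(AL,O)=28, d(AL,P)=23
iteration 2: select B,P (d=4, Q=-261/2); attach at lengths (-43/12, 91/12); label the merged cluster BP
  updated: d(AL,BP)=91/4, d(BP,F)=39/2, d(BP,O)=19
iteration 3: select AL,F (d=28, Q=-417/4); attach at lengths (213/16, 235/16); label the merged cluster AFL
  updated: d(AFL,BP)=57/8, d(AFL,O)=17
iteration 4: select AFL,BP (d=57/8, Q=-345/8); attach at lengths (41/16, 73/16); label the merged cluster ABFLP
  updated: d(ABFLP,O)=231/16
iteration 5: select ABFLP,O (d=231/16); attach at lengths (231/32, 231/32); label the merged cluster ABFLOP
final tree: ((((A:55/8,L:9/8):213/16,F:235/16):41/16,(B:-43/12,P:91/12):73/16):231/32,O:231/32)
total length: 985/16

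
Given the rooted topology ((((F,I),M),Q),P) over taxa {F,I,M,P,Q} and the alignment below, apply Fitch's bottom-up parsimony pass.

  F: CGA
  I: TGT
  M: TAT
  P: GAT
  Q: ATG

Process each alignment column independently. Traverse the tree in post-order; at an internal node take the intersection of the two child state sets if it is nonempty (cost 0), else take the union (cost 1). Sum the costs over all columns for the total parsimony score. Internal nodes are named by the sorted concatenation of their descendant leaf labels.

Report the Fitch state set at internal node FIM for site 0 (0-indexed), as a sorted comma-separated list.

FI@0: {C} ∪ {T} = {C,T} (union, +1)
FIM@0: {C,T} ∩ {T} = {T} (intersection, +0)
FIMQ@0: {T} ∪ {A} = {A,T} (union, +1)
FIMPQ@0: {A,T} ∪ {G} = {A,G,T} (union, +1)
FI@1: {G} ∩ {G} = {G} (intersection, +0)
FIM@1: {G} ∪ {A} = {A,G} (union, +1)
FIMQ@1: {A,G} ∪ {T} = {A,G,T} (union, +1)
FIMPQ@1: {A,G,T} ∩ {A} = {A} (intersection, +0)
FI@2: {A} ∪ {T} = {A,T} (union, +1)
FIM@2: {A,T} ∩ {T} = {T} (intersection, +0)
FIMQ@2: {T} ∪ {G} = {G,T} (union, +1)
FIMPQ@2: {G,T} ∩ {T} = {T} (intersection, +0)
per-site changes: [3, 2, 2]; total = 7

T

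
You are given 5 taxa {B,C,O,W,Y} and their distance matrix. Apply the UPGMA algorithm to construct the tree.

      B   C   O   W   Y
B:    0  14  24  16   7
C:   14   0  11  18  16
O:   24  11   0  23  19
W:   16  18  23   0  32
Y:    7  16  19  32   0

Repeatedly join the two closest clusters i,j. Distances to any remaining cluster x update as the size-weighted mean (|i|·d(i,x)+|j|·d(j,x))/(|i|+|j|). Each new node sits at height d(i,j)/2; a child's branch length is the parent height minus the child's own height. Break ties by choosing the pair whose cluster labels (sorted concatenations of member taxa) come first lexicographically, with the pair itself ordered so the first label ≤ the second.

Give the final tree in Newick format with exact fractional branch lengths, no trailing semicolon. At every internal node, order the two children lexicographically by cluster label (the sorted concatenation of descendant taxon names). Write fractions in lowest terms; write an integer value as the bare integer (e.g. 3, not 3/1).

(((B:7/2,Y:7/2):45/8,(C:11/2,O:11/2):29/8):2,W:89/8)

1. join B+Y (d=7) ⇒ BY; edges |B|=7/2, |Y|=7/2
  updated: d(BY,C)=15, d(BY,O)=43/2, d(BY,W)=24
2. join C+O (d=11) ⇒ CO; edges |C|=11/2, |O|=11/2
  updated: d(BY,CO)=73/4, d(CO,W)=41/2
3. join BY+CO (d=73/4) ⇒ BCOY; edges |BY|=45/8, |CO|=29/8
  updated: d(BCOY,W)=89/4
4. join BCOY+W (d=89/4) ⇒ BCOWY; edges |BCOY|=2, |W|=89/8
final tree: (((B:7/2,Y:7/2):45/8,(C:11/2,O:11/2):29/8):2,W:89/8)
total length: 323/8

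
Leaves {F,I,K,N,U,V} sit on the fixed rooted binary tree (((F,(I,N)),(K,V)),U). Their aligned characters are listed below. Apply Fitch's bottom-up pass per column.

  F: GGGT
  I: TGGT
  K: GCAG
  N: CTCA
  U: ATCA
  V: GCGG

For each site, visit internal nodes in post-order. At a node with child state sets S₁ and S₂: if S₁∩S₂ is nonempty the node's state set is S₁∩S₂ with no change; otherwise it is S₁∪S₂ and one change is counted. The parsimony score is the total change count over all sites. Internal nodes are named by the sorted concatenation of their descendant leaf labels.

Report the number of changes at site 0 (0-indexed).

3

[col 0] IN: children I:{T}, N:{C} ∪→ {C,T}; cost 1
[col 0] FIN: children F:{G}, IN:{C,T} ∪→ {C,G,T}; cost 1
[col 0] KV: children K:{G}, V:{G} ∩→ {G}; cost 0
[col 0] FIKNV: children FIN:{C,G,T}, KV:{G} ∩→ {G}; cost 0
[col 0] FIKNUV: children FIKNV:{G}, U:{A} ∪→ {A,G}; cost 1
[col 1] IN: children I:{G}, N:{T} ∪→ {G,T}; cost 1
[col 1] FIN: children F:{G}, IN:{G,T} ∩→ {G}; cost 0
[col 1] KV: children K:{C}, V:{C} ∩→ {C}; cost 0
[col 1] FIKNV: children FIN:{G}, KV:{C} ∪→ {C,G}; cost 1
[col 1] FIKNUV: children FIKNV:{C,G}, U:{T} ∪→ {C,G,T}; cost 1
[col 2] IN: children I:{G}, N:{C} ∪→ {C,G}; cost 1
[col 2] FIN: children F:{G}, IN:{C,G} ∩→ {G}; cost 0
[col 2] KV: children K:{A}, V:{G} ∪→ {A,G}; cost 1
[col 2] FIKNV: children FIN:{G}, KV:{A,G} ∩→ {G}; cost 0
[col 2] FIKNUV: children FIKNV:{G}, U:{C} ∪→ {C,G}; cost 1
[col 3] IN: children I:{T}, N:{A} ∪→ {A,T}; cost 1
[col 3] FIN: children F:{T}, IN:{A,T} ∩→ {T}; cost 0
[col 3] KV: children K:{G}, V:{G} ∩→ {G}; cost 0
[col 3] FIKNV: children FIN:{T}, KV:{G} ∪→ {G,T}; cost 1
[col 3] FIKNUV: children FIKNV:{G,T}, U:{A} ∪→ {A,G,T}; cost 1
per-site changes: [3, 3, 3, 3]; total = 12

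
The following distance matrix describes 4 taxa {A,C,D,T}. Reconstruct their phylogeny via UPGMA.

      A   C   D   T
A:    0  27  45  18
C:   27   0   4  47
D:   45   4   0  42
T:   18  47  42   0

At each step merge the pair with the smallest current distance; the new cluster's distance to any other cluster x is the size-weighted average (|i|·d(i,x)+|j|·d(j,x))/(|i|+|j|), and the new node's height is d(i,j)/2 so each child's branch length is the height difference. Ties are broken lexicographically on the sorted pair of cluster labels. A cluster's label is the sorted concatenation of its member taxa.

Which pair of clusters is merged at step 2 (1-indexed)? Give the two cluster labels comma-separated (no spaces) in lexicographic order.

step 1: merge (C,D) at d=4; branch lengths C→2, D→2; new cluster CD
  updated: d(A,CD)=36, d(CD,T)=89/2
step 2: merge (A,T) at d=18; branch lengths A→9, T→9; new cluster AT
  updated: d(AT,CD)=161/4
step 3: merge (AT,CD) at d=161/4; branch lengths AT→89/8, CD→145/8; new cluster ACDT
final tree: ((A:9,T:9):89/8,(C:2,D:2):145/8)
total length: 205/4

A,T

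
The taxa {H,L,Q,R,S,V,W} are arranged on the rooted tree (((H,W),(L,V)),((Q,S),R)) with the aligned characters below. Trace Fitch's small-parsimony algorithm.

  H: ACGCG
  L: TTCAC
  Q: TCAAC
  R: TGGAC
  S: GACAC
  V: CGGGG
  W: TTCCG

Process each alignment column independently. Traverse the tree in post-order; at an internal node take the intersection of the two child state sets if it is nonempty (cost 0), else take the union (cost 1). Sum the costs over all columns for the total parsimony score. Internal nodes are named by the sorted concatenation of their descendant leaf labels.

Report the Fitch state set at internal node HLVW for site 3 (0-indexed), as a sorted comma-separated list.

A,C,G

HW@0: {A} ∪ {T} = {A,T} (union, +1)
LV@0: {T} ∪ {C} = {C,T} (union, +1)
HLVW@0: {A,T} ∩ {C,T} = {T} (intersection, +0)
QS@0: {T} ∪ {G} = {G,T} (union, +1)
QRS@0: {G,T} ∩ {T} = {T} (intersection, +0)
HLQRSVW@0: {T} ∩ {T} = {T} (intersection, +0)
HW@1: {C} ∪ {T} = {C,T} (union, +1)
LV@1: {T} ∪ {G} = {G,T} (union, +1)
HLVW@1: {C,T} ∩ {G,T} = {T} (intersection, +0)
QS@1: {C} ∪ {A} = {A,C} (union, +1)
QRS@1: {A,C} ∪ {G} = {A,C,G} (union, +1)
HLQRSVW@1: {T} ∪ {A,C,G} = {A,C,G,T} (union, +1)
HW@2: {G} ∪ {C} = {C,G} (union, +1)
LV@2: {C} ∪ {G} = {C,G} (union, +1)
HLVW@2: {C,G} ∩ {C,G} = {C,G} (intersection, +0)
QS@2: {A} ∪ {C} = {A,C} (union, +1)
QRS@2: {A,C} ∪ {G} = {A,C,G} (union, +1)
HLQRSVW@2: {C,G} ∩ {A,C,G} = {C,G} (intersection, +0)
HW@3: {C} ∩ {C} = {C} (intersection, +0)
LV@3: {A} ∪ {G} = {A,G} (union, +1)
HLVW@3: {C} ∪ {A,G} = {A,C,G} (union, +1)
QS@3: {A} ∩ {A} = {A} (intersection, +0)
QRS@3: {A} ∩ {A} = {A} (intersection, +0)
HLQRSVW@3: {A,C,G} ∩ {A} = {A} (intersection, +0)
HW@4: {G} ∩ {G} = {G} (intersection, +0)
LV@4: {C} ∪ {G} = {C,G} (union, +1)
HLVW@4: {G} ∩ {C,G} = {G} (intersection, +0)
QS@4: {C} ∩ {C} = {C} (intersection, +0)
QRS@4: {C} ∩ {C} = {C} (intersection, +0)
HLQRSVW@4: {G} ∪ {C} = {C,G} (union, +1)
per-site changes: [3, 5, 4, 2, 2]; total = 16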